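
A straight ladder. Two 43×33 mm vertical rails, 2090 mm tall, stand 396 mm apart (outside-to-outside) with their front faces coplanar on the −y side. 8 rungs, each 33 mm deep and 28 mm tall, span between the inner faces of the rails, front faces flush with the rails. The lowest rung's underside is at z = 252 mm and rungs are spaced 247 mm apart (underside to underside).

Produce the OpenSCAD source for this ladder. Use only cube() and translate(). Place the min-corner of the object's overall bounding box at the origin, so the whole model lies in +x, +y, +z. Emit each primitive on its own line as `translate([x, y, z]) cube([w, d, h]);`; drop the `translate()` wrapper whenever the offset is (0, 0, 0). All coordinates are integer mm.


cube([43, 33, 2090]);
translate([353, 0, 0]) cube([43, 33, 2090]);
translate([43, 0, 252]) cube([310, 33, 28]);
translate([43, 0, 499]) cube([310, 33, 28]);
translate([43, 0, 746]) cube([310, 33, 28]);
translate([43, 0, 993]) cube([310, 33, 28]);
translate([43, 0, 1240]) cube([310, 33, 28]);
translate([43, 0, 1487]) cube([310, 33, 28]);
translate([43, 0, 1734]) cube([310, 33, 28]);
translate([43, 0, 1981]) cube([310, 33, 28]);


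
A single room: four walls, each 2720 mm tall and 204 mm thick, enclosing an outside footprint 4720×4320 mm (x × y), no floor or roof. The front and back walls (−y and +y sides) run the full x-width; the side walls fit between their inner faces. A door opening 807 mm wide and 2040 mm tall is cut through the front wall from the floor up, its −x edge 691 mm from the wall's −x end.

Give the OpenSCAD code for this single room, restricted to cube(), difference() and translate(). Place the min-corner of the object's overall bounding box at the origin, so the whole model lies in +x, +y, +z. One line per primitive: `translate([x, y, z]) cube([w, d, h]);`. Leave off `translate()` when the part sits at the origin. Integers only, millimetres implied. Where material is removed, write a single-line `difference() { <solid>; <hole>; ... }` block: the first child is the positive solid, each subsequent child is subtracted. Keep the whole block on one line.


difference() { cube([4720, 204, 2720]); translate([691, 0, 0]) cube([807, 204, 2040]); }
translate([0, 4116, 0]) cube([4720, 204, 2720]);
translate([0, 204, 0]) cube([204, 3912, 2720]);
translate([4516, 204, 0]) cube([204, 3912, 2720]);


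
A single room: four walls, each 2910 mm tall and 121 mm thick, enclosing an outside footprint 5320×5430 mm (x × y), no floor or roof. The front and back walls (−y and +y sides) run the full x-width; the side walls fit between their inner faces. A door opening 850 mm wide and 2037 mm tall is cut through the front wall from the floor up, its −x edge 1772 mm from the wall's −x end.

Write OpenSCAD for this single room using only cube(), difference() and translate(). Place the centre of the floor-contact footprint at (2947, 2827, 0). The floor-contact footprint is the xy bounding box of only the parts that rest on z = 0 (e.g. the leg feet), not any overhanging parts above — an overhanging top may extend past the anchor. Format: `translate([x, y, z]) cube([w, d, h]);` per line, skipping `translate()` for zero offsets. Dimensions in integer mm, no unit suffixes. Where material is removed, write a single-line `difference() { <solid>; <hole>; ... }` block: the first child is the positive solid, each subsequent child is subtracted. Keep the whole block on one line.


difference() { translate([287, 112, 0]) cube([5320, 121, 2910]); translate([2059, 112, 0]) cube([850, 121, 2037]); }
translate([287, 5421, 0]) cube([5320, 121, 2910]);
translate([287, 233, 0]) cube([121, 5188, 2910]);
translate([5486, 233, 0]) cube([121, 5188, 2910]);


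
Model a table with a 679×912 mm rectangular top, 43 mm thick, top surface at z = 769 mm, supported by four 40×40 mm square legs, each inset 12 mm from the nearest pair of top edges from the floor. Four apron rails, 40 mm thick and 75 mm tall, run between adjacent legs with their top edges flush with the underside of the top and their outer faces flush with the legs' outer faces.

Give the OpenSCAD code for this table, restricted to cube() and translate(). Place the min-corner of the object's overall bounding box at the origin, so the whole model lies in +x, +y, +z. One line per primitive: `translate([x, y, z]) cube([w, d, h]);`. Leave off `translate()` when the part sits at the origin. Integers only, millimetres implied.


translate([0, 0, 726]) cube([679, 912, 43]);
translate([12, 12, 0]) cube([40, 40, 726]);
translate([627, 12, 0]) cube([40, 40, 726]);
translate([12, 860, 0]) cube([40, 40, 726]);
translate([627, 860, 0]) cube([40, 40, 726]);
translate([52, 12, 651]) cube([575, 40, 75]);
translate([52, 860, 651]) cube([575, 40, 75]);
translate([12, 52, 651]) cube([40, 808, 75]);
translate([627, 52, 651]) cube([40, 808, 75]);


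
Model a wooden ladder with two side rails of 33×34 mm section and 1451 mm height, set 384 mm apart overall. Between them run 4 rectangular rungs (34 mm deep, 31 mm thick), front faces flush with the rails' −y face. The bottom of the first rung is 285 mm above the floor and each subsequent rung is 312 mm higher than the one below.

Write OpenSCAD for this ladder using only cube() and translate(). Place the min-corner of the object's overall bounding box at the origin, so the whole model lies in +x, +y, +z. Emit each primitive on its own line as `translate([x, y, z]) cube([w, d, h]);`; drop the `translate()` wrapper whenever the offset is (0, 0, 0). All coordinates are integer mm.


cube([33, 34, 1451]);
translate([351, 0, 0]) cube([33, 34, 1451]);
translate([33, 0, 285]) cube([318, 34, 31]);
translate([33, 0, 597]) cube([318, 34, 31]);
translate([33, 0, 909]) cube([318, 34, 31]);
translate([33, 0, 1221]) cube([318, 34, 31]);


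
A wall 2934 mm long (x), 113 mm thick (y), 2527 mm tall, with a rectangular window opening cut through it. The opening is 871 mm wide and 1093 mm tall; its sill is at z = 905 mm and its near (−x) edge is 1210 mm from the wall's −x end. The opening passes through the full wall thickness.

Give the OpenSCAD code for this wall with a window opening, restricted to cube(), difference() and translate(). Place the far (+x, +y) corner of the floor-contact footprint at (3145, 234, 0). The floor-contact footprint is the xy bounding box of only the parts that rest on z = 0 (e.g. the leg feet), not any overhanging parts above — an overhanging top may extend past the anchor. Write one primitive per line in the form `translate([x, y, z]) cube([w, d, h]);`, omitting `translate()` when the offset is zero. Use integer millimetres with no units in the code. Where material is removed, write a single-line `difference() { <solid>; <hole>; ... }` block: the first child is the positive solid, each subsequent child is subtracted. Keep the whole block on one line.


difference() { translate([211, 121, 0]) cube([2934, 113, 2527]); translate([1421, 121, 905]) cube([871, 113, 1093]); }


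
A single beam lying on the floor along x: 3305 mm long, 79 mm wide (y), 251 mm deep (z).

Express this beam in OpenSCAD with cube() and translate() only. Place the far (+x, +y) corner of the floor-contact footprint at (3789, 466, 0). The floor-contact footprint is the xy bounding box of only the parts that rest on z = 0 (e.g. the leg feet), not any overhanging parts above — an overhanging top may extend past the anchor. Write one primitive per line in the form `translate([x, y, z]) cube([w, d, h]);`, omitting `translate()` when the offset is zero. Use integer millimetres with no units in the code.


translate([484, 387, 0]) cube([3305, 79, 251]);


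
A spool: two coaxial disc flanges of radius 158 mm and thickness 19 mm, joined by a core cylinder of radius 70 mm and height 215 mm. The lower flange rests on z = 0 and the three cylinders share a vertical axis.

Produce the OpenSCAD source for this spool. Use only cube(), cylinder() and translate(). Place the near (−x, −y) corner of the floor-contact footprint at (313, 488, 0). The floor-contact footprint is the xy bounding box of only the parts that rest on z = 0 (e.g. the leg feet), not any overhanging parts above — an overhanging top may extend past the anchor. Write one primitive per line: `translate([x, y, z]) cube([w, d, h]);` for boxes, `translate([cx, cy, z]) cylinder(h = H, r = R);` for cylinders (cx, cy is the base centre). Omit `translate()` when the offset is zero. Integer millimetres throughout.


translate([471, 646, 0]) cylinder(h = 19, r = 158);
translate([471, 646, 19]) cylinder(h = 215, r = 70);
translate([471, 646, 234]) cylinder(h = 19, r = 158);


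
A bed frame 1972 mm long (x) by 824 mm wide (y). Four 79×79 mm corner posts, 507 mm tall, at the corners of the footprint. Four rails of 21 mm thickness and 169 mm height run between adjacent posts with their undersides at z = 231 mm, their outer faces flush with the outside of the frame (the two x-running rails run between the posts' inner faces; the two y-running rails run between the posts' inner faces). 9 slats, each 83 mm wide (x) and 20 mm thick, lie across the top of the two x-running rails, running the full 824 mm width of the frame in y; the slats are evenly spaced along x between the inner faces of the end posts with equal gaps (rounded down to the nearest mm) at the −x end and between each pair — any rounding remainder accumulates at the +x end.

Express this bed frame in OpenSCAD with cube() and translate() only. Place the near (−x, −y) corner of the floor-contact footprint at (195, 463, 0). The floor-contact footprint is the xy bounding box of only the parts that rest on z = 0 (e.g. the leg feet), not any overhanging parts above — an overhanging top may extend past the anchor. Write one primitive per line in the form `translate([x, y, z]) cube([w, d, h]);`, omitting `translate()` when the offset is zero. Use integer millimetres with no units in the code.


// slat z = rail_z + rail_h = 231 + 169 = 400
// slat gap = ⌊(1814 − 9·83) / 10⌋ = 106
translate([195, 463, 0]) cube([79, 79, 507]);
translate([195, 1208, 0]) cube([79, 79, 507]);
translate([2088, 463, 0]) cube([79, 79, 507]);
translate([2088, 1208, 0]) cube([79, 79, 507]);
translate([274, 463, 231]) cube([1814, 21, 169]);
translate([274, 1266, 231]) cube([1814, 21, 169]);
translate([195, 542, 231]) cube([21, 666, 169]);
translate([2146, 542, 231]) cube([21, 666, 169]);
translate([380, 463, 400]) cube([83, 824, 20]);
translate([569, 463, 400]) cube([83, 824, 20]);
translate([758, 463, 400]) cube([83, 824, 20]);
translate([947, 463, 400]) cube([83, 824, 20]);
translate([1136, 463, 400]) cube([83, 824, 20]);
translate([1325, 463, 400]) cube([83, 824, 20]);
translate([1514, 463, 400]) cube([83, 824, 20]);
translate([1703, 463, 400]) cube([83, 824, 20]);
translate([1892, 463, 400]) cube([83, 824, 20]);


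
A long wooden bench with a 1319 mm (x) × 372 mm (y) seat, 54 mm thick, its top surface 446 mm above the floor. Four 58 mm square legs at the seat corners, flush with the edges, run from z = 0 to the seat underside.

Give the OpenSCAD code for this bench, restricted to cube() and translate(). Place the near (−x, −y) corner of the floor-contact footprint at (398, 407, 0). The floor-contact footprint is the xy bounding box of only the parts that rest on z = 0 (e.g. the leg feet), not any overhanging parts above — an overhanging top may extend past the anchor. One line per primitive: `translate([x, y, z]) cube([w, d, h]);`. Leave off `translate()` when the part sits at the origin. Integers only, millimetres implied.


translate([398, 407, 392]) cube([1319, 372, 54]);
translate([398, 407, 0]) cube([58, 58, 392]);
translate([398, 721, 0]) cube([58, 58, 392]);
translate([1659, 407, 0]) cube([58, 58, 392]);
translate([1659, 721, 0]) cube([58, 58, 392]);


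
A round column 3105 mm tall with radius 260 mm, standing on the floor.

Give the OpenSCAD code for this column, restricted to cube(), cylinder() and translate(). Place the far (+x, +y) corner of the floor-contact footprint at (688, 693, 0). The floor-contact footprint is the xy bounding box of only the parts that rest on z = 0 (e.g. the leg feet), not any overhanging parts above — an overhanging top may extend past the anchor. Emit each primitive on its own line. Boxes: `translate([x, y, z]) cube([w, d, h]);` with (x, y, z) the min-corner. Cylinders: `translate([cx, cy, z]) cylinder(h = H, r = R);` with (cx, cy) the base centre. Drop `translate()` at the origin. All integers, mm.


translate([428, 433, 0]) cylinder(h = 3105, r = 260);


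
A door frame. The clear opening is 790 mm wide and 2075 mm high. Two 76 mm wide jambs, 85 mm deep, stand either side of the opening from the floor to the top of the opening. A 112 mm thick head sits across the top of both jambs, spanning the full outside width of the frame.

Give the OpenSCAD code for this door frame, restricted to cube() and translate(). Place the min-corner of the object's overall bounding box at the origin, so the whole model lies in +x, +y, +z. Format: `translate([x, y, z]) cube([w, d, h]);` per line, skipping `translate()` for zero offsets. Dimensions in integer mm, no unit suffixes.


cube([76, 85, 2075]);
translate([866, 0, 0]) cube([76, 85, 2075]);
translate([0, 0, 2075]) cube([942, 85, 112]);


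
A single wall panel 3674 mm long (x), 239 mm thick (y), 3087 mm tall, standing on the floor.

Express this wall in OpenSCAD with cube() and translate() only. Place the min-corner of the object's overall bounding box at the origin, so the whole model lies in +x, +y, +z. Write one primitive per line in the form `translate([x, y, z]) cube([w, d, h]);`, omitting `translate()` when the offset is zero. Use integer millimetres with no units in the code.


cube([3674, 239, 3087]);


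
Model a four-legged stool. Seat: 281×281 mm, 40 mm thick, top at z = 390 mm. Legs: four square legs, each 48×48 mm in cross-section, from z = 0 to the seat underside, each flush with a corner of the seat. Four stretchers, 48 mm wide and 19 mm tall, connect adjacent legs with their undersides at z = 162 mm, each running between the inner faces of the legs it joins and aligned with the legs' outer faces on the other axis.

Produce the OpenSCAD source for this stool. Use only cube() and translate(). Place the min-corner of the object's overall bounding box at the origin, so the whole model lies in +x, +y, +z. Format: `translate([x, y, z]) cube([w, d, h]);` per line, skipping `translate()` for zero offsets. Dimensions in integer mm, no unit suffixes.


translate([0, 0, 350]) cube([281, 281, 40]);
cube([48, 48, 350]);
translate([233, 0, 0]) cube([48, 48, 350]);
translate([0, 233, 0]) cube([48, 48, 350]);
translate([233, 233, 0]) cube([48, 48, 350]);
translate([48, 0, 162]) cube([185, 48, 19]);
translate([48, 233, 162]) cube([185, 48, 19]);
translate([0, 48, 162]) cube([48, 185, 19]);
translate([233, 48, 162]) cube([48, 185, 19]);


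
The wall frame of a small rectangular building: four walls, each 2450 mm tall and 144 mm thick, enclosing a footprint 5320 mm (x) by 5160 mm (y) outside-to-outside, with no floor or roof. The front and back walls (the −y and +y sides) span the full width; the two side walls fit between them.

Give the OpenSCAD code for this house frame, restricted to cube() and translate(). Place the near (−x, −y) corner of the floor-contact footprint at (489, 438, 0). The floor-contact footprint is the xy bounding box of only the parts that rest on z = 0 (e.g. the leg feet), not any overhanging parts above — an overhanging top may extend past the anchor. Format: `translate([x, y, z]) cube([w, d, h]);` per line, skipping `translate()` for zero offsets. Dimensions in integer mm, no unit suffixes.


translate([489, 438, 0]) cube([5320, 144, 2450]);
translate([489, 5454, 0]) cube([5320, 144, 2450]);
translate([489, 582, 0]) cube([144, 4872, 2450]);
translate([5665, 582, 0]) cube([144, 4872, 2450]);


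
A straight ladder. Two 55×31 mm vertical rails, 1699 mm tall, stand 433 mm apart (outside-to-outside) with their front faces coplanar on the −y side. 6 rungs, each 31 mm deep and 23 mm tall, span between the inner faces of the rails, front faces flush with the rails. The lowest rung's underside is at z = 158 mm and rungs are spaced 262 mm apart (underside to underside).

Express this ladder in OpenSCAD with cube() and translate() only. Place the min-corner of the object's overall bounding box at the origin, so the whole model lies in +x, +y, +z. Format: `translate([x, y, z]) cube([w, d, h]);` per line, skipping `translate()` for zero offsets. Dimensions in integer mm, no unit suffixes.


// rung span = 433 - 2*55 = 323
// rung[k] z = 158 + k*262
cube([55, 31, 1699]);
translate([378, 0, 0]) cube([55, 31, 1699]);
translate([55, 0, 158]) cube([323, 31, 23]);
translate([55, 0, 420]) cube([323, 31, 23]);
translate([55, 0, 682]) cube([323, 31, 23]);
translate([55, 0, 944]) cube([323, 31, 23]);
translate([55, 0, 1206]) cube([323, 31, 23]);
translate([55, 0, 1468]) cube([323, 31, 23]);


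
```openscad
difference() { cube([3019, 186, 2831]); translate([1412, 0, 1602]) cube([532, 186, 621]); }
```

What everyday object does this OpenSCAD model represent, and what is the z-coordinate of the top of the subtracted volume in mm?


A wall with a window opening. The window head height is 2223 mm.

A wall with a rectangular opening subtracted — a window. Sill at z = 1602, opening 621 mm tall, so the head is at 1602 + 621 = 2223 mm.


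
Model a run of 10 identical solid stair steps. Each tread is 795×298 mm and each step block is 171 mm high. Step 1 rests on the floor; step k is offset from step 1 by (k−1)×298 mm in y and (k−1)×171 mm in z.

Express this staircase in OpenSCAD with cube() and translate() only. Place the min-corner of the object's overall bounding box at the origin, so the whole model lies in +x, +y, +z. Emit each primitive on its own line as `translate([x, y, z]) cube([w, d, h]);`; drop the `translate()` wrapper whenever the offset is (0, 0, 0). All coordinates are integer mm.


cube([795, 298, 171]);
translate([0, 298, 171]) cube([795, 298, 171]);
translate([0, 596, 342]) cube([795, 298, 171]);
translate([0, 894, 513]) cube([795, 298, 171]);
translate([0, 1192, 684]) cube([795, 298, 171]);
translate([0, 1490, 855]) cube([795, 298, 171]);
translate([0, 1788, 1026]) cube([795, 298, 171]);
translate([0, 2086, 1197]) cube([795, 298, 171]);
translate([0, 2384, 1368]) cube([795, 298, 171]);
translate([0, 2682, 1539]) cube([795, 298, 171]);


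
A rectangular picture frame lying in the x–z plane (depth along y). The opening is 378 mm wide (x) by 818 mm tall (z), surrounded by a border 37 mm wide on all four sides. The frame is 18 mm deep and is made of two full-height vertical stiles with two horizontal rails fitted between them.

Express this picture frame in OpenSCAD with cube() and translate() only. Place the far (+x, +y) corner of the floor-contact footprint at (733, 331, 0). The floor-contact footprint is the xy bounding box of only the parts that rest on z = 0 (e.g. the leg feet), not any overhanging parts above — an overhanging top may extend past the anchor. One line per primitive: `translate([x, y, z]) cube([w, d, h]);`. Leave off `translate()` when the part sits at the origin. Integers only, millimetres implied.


translate([281, 313, 0]) cube([37, 18, 892]);
translate([696, 313, 0]) cube([37, 18, 892]);
translate([318, 313, 0]) cube([378, 18, 37]);
translate([318, 313, 855]) cube([378, 18, 37]);


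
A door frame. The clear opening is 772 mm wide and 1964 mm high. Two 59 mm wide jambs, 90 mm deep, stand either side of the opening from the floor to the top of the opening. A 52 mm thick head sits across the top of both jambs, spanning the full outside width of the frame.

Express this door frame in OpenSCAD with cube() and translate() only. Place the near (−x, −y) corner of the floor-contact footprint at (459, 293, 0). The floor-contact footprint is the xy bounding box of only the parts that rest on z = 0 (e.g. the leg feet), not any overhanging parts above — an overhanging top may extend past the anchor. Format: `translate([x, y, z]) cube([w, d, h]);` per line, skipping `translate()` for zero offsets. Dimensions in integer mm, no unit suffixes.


translate([459, 293, 0]) cube([59, 90, 1964]);
translate([1290, 293, 0]) cube([59, 90, 1964]);
translate([459, 293, 1964]) cube([890, 90, 52]);


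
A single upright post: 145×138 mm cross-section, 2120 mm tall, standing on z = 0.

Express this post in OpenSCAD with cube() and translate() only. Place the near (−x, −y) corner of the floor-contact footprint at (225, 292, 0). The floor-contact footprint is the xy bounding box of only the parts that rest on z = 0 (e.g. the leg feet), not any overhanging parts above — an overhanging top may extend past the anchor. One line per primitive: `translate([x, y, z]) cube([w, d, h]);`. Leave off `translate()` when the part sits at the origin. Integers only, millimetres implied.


translate([225, 292, 0]) cube([145, 138, 2120]);


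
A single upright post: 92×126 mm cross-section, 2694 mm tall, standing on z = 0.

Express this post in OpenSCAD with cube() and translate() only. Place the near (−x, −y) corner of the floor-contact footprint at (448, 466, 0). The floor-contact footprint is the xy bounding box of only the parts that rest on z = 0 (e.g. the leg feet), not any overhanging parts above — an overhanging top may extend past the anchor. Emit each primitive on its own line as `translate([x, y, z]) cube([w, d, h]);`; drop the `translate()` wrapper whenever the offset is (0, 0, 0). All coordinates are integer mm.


translate([448, 466, 0]) cube([92, 126, 2694]);


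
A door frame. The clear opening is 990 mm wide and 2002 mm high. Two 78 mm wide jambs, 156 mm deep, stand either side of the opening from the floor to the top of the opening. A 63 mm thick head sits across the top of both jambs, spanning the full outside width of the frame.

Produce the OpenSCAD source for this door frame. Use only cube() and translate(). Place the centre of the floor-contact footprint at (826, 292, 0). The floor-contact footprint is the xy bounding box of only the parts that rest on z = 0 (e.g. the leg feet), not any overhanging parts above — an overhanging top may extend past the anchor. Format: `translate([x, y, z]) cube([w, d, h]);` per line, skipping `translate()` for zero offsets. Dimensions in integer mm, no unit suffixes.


translate([253, 214, 0]) cube([78, 156, 2002]);
translate([1321, 214, 0]) cube([78, 156, 2002]);
translate([253, 214, 2002]) cube([1146, 156, 63]);


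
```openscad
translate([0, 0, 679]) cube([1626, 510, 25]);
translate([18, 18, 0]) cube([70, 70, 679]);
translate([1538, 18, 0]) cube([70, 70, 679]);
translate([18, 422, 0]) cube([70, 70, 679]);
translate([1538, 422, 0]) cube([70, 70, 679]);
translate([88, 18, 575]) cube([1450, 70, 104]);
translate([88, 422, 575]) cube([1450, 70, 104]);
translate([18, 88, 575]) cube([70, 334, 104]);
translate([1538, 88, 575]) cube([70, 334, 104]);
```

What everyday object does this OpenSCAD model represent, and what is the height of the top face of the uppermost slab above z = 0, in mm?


A table. The table height is 704 mm.

A 1626×510×25 slab sits at z = 679 on four 70 mm square posts — a table. The top surface is at 679 + 25 = 704 mm.


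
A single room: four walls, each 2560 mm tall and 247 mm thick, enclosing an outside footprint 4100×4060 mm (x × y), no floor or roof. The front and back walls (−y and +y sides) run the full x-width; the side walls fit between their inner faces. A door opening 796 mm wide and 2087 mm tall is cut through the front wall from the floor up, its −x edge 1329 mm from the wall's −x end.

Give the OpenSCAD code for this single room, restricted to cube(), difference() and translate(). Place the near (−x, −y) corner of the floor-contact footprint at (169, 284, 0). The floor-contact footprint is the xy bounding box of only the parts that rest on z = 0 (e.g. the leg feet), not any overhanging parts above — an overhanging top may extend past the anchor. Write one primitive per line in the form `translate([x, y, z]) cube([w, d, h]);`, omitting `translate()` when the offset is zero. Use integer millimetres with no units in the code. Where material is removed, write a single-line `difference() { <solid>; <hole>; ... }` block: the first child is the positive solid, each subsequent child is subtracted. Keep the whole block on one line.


difference() { translate([169, 284, 0]) cube([4100, 247, 2560]); translate([1498, 284, 0]) cube([796, 247, 2087]); }
translate([169, 4097, 0]) cube([4100, 247, 2560]);
translate([169, 531, 0]) cube([247, 3566, 2560]);
translate([4022, 531, 0]) cube([247, 3566, 2560]);


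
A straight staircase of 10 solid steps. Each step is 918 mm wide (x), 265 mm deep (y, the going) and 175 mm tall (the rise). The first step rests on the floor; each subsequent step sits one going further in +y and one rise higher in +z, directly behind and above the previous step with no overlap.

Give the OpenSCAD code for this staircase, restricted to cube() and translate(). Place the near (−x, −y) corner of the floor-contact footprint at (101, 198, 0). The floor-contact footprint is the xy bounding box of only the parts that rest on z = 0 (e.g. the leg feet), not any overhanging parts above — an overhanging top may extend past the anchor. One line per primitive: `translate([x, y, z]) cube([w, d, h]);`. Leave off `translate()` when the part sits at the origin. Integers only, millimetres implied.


translate([101, 198, 0]) cube([918, 265, 175]);
translate([101, 463, 175]) cube([918, 265, 175]);
translate([101, 728, 350]) cube([918, 265, 175]);
translate([101, 993, 525]) cube([918, 265, 175]);
translate([101, 1258, 700]) cube([918, 265, 175]);
translate([101, 1523, 875]) cube([918, 265, 175]);
translate([101, 1788, 1050]) cube([918, 265, 175]);
translate([101, 2053, 1225]) cube([918, 265, 175]);
translate([101, 2318, 1400]) cube([918, 265, 175]);
translate([101, 2583, 1575]) cube([918, 265, 175]);


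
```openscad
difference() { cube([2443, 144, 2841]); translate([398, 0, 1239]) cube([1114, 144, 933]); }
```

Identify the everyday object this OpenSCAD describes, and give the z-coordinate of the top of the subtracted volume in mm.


A wall with a window opening. The window head height is 2172 mm.

A wall with a rectangular opening subtracted — a window. Sill at z = 1239, opening 933 mm tall, so the head is at 1239 + 933 = 2172 mm.


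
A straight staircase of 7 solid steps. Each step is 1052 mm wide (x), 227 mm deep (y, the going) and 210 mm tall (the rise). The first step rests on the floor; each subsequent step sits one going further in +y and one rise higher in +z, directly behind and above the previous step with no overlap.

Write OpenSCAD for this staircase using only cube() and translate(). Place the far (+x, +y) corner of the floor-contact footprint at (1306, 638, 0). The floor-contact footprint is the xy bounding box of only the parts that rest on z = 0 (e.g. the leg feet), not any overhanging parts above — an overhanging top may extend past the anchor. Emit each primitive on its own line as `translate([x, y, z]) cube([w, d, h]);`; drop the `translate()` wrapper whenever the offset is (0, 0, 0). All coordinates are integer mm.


translate([254, 411, 0]) cube([1052, 227, 210]);
translate([254, 638, 210]) cube([1052, 227, 210]);
translate([254, 865, 420]) cube([1052, 227, 210]);
translate([254, 1092, 630]) cube([1052, 227, 210]);
translate([254, 1319, 840]) cube([1052, 227, 210]);
translate([254, 1546, 1050]) cube([1052, 227, 210]);
translate([254, 1773, 1260]) cube([1052, 227, 210]);


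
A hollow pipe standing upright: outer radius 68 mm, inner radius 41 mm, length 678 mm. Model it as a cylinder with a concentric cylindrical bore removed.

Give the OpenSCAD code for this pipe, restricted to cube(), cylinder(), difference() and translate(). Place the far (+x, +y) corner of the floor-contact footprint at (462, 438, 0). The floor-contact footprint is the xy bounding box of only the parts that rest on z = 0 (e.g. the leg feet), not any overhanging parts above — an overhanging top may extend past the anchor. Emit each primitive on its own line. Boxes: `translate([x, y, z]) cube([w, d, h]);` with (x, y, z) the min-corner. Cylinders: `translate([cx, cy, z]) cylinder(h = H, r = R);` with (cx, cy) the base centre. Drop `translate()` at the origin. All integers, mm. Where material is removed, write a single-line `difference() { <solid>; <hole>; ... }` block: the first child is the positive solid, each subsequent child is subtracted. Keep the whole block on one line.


difference() { translate([394, 370, 0]) cylinder(h = 678, r = 68); translate([394, 370, 0]) cylinder(h = 678, r = 41); }


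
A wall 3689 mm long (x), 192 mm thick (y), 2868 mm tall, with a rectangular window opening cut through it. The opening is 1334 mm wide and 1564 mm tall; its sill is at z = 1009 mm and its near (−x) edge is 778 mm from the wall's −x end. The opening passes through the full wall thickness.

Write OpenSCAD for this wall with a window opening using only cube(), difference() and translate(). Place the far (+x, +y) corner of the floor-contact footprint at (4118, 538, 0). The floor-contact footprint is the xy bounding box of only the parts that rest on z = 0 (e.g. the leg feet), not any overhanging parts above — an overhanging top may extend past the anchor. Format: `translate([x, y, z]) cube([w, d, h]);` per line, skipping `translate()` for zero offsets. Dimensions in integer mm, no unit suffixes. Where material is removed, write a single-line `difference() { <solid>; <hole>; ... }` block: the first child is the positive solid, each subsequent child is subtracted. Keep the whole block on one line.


difference() { translate([429, 346, 0]) cube([3689, 192, 2868]); translate([1207, 346, 1009]) cube([1334, 192, 1564]); }


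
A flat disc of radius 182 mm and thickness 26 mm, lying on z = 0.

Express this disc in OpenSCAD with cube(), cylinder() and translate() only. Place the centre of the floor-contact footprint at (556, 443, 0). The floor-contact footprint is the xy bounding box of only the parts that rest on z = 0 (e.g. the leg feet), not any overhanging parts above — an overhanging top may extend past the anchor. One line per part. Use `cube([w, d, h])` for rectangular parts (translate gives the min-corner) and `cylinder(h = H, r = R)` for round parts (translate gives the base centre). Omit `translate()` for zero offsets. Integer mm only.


translate([556, 443, 0]) cylinder(h = 26, r = 182);


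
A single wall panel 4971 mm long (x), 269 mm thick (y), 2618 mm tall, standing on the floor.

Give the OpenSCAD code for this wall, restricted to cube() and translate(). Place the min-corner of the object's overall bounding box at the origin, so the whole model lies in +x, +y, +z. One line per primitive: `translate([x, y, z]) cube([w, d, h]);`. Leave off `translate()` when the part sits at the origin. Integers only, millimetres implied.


cube([4971, 269, 2618]);


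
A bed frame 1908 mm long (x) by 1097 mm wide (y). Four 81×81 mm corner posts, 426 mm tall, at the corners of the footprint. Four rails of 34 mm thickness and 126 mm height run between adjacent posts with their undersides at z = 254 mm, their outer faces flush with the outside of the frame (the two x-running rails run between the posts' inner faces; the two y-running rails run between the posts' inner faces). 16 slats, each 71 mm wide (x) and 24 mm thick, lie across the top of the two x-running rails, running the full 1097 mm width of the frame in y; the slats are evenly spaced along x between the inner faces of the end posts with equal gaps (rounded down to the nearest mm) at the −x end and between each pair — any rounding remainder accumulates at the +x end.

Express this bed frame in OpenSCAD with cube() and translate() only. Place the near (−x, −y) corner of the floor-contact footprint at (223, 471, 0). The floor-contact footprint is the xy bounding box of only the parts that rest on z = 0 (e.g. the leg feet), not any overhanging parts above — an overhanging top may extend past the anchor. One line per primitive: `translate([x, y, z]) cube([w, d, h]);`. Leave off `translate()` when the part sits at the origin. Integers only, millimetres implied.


translate([223, 471, 0]) cube([81, 81, 426]);
translate([223, 1487, 0]) cube([81, 81, 426]);
translate([2050, 471, 0]) cube([81, 81, 426]);
translate([2050, 1487, 0]) cube([81, 81, 426]);
translate([304, 471, 254]) cube([1746, 34, 126]);
translate([304, 1534, 254]) cube([1746, 34, 126]);
translate([223, 552, 254]) cube([34, 935, 126]);
translate([2097, 552, 254]) cube([34, 935, 126]);
translate([339, 471, 380]) cube([71, 1097, 24]);
translate([445, 471, 380]) cube([71, 1097, 24]);
translate([551, 471, 380]) cube([71, 1097, 24]);
translate([657, 471, 380]) cube([71, 1097, 24]);
translate([763, 471, 380]) cube([71, 1097, 24]);
translate([869, 471, 380]) cube([71, 1097, 24]);
translate([975, 471, 380]) cube([71, 1097, 24]);
translate([1081, 471, 380]) cube([71, 1097, 24]);
translate([1187, 471, 380]) cube([71, 1097, 24]);
translate([1293, 471, 380]) cube([71, 1097, 24]);
translate([1399, 471, 380]) cube([71, 1097, 24]);
translate([1505, 471, 380]) cube([71, 1097, 24]);
translate([1611, 471, 380]) cube([71, 1097, 24]);
translate([1717, 471, 380]) cube([71, 1097, 24]);
translate([1823, 471, 380]) cube([71, 1097, 24]);
translate([1929, 471, 380]) cube([71, 1097, 24]);


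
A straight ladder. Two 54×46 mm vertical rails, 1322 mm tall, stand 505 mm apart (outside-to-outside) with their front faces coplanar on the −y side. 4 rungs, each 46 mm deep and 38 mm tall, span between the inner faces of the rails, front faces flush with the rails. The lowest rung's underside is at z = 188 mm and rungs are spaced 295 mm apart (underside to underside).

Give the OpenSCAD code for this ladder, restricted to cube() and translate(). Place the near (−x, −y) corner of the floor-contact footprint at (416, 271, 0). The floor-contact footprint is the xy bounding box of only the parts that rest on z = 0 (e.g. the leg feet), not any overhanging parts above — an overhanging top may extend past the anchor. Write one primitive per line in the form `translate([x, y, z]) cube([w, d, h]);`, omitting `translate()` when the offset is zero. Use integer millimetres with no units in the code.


// rung span = 505 - 2*54 = 397
// rung[k] z = 188 + k*295
translate([416, 271, 0]) cube([54, 46, 1322]);
translate([867, 271, 0]) cube([54, 46, 1322]);
translate([470, 271, 188]) cube([397, 46, 38]);
translate([470, 271, 483]) cube([397, 46, 38]);
translate([470, 271, 778]) cube([397, 46, 38]);
translate([470, 271, 1073]) cube([397, 46, 38]);


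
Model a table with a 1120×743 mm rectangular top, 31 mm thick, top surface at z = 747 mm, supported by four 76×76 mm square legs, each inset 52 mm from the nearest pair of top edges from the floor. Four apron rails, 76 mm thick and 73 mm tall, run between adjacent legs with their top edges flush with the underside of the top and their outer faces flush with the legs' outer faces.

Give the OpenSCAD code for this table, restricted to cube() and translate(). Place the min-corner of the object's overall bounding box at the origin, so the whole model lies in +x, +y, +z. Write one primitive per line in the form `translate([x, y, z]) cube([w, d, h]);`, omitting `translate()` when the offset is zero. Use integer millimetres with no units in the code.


// leg_h = 747 - 31 = 716
// apron z = 716 - 73 = 643
translate([0, 0, 716]) cube([1120, 743, 31]);
translate([52, 52, 0]) cube([76, 76, 716]);
translate([992, 52, 0]) cube([76, 76, 716]);
translate([52, 615, 0]) cube([76, 76, 716]);
translate([992, 615, 0]) cube([76, 76, 716]);
translate([128, 52, 643]) cube([864, 76, 73]);
translate([128, 615, 643]) cube([864, 76, 73]);
translate([52, 128, 643]) cube([76, 487, 73]);
translate([992, 128, 643]) cube([76, 487, 73]);


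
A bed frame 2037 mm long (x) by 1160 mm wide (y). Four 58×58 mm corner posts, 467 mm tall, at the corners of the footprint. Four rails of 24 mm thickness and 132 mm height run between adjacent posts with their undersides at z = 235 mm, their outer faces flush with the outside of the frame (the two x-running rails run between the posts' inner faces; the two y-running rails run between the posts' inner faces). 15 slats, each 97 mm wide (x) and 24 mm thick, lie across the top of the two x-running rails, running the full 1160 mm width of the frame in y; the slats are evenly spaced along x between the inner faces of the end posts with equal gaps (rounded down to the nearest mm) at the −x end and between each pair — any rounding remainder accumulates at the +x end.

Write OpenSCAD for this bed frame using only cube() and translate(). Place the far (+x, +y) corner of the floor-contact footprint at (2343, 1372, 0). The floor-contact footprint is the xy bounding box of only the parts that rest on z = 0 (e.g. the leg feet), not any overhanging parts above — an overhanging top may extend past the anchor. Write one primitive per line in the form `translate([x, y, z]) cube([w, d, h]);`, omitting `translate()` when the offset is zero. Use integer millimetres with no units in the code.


// slat z = rail_z + rail_h = 235 + 132 = 367
// slat gap = ⌊(1921 − 15·97) / 16⌋ = 29
translate([306, 212, 0]) cube([58, 58, 467]);
translate([306, 1314, 0]) cube([58, 58, 467]);
translate([2285, 212, 0]) cube([58, 58, 467]);
translate([2285, 1314, 0]) cube([58, 58, 467]);
translate([364, 212, 235]) cube([1921, 24, 132]);
translate([364, 1348, 235]) cube([1921, 24, 132]);
translate([306, 270, 235]) cube([24, 1044, 132]);
translate([2319, 270, 235]) cube([24, 1044, 132]);
translate([393, 212, 367]) cube([97, 1160, 24]);
translate([519, 212, 367]) cube([97, 1160, 24]);
translate([645, 212, 367]) cube([97, 1160, 24]);
translate([771, 212, 367]) cube([97, 1160, 24]);
translate([897, 212, 367]) cube([97, 1160, 24]);
translate([1023, 212, 367]) cube([97, 1160, 24]);
translate([1149, 212, 367]) cube([97, 1160, 24]);
translate([1275, 212, 367]) cube([97, 1160, 24]);
translate([1401, 212, 367]) cube([97, 1160, 24]);
translate([1527, 212, 367]) cube([97, 1160, 24]);
translate([1653, 212, 367]) cube([97, 1160, 24]);
translate([1779, 212, 367]) cube([97, 1160, 24]);
translate([1905, 212, 367]) cube([97, 1160, 24]);
translate([2031, 212, 367]) cube([97, 1160, 24]);
translate([2157, 212, 367]) cube([97, 1160, 24]);


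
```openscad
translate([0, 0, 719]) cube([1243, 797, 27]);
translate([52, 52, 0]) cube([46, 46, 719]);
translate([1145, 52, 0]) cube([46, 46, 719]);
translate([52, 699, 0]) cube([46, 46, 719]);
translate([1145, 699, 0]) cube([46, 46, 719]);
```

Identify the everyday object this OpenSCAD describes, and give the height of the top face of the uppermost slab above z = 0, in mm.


A table. The table height is 746 mm.

A 1243×797×27 slab sits at z = 719 on four 46 mm square posts — a table. The top surface is at 719 + 27 = 746 mm.


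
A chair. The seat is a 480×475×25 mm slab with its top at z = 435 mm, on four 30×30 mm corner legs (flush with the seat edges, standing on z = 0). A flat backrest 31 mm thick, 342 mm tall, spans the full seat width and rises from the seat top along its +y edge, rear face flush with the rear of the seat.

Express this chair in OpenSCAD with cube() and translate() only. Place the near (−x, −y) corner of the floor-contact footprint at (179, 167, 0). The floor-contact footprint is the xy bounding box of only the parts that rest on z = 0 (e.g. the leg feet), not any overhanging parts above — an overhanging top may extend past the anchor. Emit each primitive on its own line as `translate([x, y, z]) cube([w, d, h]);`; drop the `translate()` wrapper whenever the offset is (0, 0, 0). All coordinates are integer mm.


translate([179, 167, 410]) cube([480, 475, 25]);
translate([179, 167, 0]) cube([30, 30, 410]);
translate([629, 167, 0]) cube([30, 30, 410]);
translate([179, 612, 0]) cube([30, 30, 410]);
translate([629, 612, 0]) cube([30, 30, 410]);
translate([179, 611, 435]) cube([480, 31, 342]);


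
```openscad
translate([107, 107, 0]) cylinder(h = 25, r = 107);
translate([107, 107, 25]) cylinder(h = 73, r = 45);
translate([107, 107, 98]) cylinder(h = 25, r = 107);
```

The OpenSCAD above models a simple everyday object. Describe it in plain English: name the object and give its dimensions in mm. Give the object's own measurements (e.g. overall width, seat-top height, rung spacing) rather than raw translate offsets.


A spool: two coaxial disc flanges of radius 107 mm and thickness 25 mm, joined by a core cylinder of radius 45 mm and height 73 mm. The lower flange rests on z = 0 and the three cylinders share a vertical axis.
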